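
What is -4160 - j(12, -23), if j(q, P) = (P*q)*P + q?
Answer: -10520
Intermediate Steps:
j(q, P) = q + q*P² (j(q, P) = q*P² + q = q + q*P²)
-4160 - j(12, -23) = -4160 - 12*(1 + (-23)²) = -4160 - 12*(1 + 529) = -4160 - 12*530 = -4160 - 1*6360 = -4160 - 6360 = -10520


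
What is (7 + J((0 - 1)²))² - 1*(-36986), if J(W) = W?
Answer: 37050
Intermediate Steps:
(7 + J((0 - 1)²))² - 1*(-36986) = (7 + (0 - 1)²)² - 1*(-36986) = (7 + (-1)²)² + 36986 = (7 + 1)² + 36986 = 8² + 36986 = 64 + 36986 = 37050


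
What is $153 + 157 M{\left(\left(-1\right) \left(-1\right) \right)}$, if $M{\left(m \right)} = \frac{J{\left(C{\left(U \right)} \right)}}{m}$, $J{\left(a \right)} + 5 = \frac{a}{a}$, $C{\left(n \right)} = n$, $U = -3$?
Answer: $-475$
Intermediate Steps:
$J{\left(a \right)} = -4$ ($J{\left(a \right)} = -5 + \frac{a}{a} = -5 + 1 = -4$)
$M{\left(m \right)} = - \frac{4}{m}$
$153 + 157 M{\left(\left(-1\right) \left(-1\right) \right)} = 153 + 157 \left(- \frac{4}{\left(-1\right) \left(-1\right)}\right) = 153 + 157 \left(- \frac{4}{1}\right) = 153 + 157 \left(\left(-4\right) 1\right) = 153 + 157 \left(-4\right) = 153 - 628 = -475$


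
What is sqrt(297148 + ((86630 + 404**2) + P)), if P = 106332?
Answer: sqrt(653326) ≈ 808.29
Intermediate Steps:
sqrt(297148 + ((86630 + 404**2) + P)) = sqrt(297148 + ((86630 + 404**2) + 106332)) = sqrt(297148 + ((86630 + 163216) + 106332)) = sqrt(297148 + (249846 + 106332)) = sqrt(297148 + 356178) = sqrt(653326)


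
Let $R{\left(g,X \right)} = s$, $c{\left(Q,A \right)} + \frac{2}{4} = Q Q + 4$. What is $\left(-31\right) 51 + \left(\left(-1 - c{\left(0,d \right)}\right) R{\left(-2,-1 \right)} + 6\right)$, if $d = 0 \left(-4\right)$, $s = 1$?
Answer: $- \frac{3159}{2} \approx -1579.5$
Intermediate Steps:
$d = 0$
$c{\left(Q,A \right)} = \frac{7}{2} + Q^{2}$ ($c{\left(Q,A \right)} = - \frac{1}{2} + \left(Q Q + 4\right) = - \frac{1}{2} + \left(Q^{2} + 4\right) = - \frac{1}{2} + \left(4 + Q^{2}\right) = \frac{7}{2} + Q^{2}$)
$R{\left(g,X \right)} = 1$
$\left(-31\right) 51 + \left(\left(-1 - c{\left(0,d \right)}\right) R{\left(-2,-1 \right)} + 6\right) = \left(-31\right) 51 + \left(\left(-1 - \left(\frac{7}{2} + 0^{2}\right)\right) 1 + 6\right) = -1581 + \left(\left(-1 - \left(\frac{7}{2} + 0\right)\right) 1 + 6\right) = -1581 + \left(\left(-1 - \frac{7}{2}\right) 1 + 6\right) = -1581 + \left(\left(- \frac{9}{2}\right) 1 + 6\right) = -1581 + \left(- \frac{9}{2} + 6\right) = -1581 + \frac{3}{2} = - \frac{3159}{2}$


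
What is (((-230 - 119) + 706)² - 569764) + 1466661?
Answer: 1024346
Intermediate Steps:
(((-230 - 119) + 706)² - 569764) + 1466661 = ((-349 + 706)² - 569764) + 1466661 = (357² - 569764) + 1466661 = (127449 - 569764) + 1466661 = -442315 + 1466661 = 1024346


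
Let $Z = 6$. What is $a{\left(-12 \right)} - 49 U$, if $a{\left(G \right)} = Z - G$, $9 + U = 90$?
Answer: $-3951$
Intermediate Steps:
$U = 81$ ($U = -9 + 90 = 81$)
$a{\left(G \right)} = 6 - G$
$a{\left(-12 \right)} - 49 U = \left(6 - -12\right) - 3969 = \left(6 + 12\right) - 3969 = 18 - 3969 = -3951$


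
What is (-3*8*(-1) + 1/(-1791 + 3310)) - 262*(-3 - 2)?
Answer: 2026347/1519 ≈ 1334.0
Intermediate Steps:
(-3*8*(-1) + 1/(-1791 + 3310)) - 262*(-3 - 2) = (-24*(-1) + 1/1519) - 262*(-5) = (24 + 1/1519) + 1310 = 36457/1519 + 1310 = 2026347/1519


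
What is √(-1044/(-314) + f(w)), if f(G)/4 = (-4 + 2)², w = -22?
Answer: √476338/157 ≈ 4.3960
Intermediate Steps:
f(G) = 16 (f(G) = 4*(-4 + 2)² = 4*(-2)² = 4*4 = 16)
√(-1044/(-314) + f(w)) = √(-1044/(-314) + 16) = √(-1044*(-1/314) + 16) = √(522/157 + 16) = √(3034/157) = √476338/157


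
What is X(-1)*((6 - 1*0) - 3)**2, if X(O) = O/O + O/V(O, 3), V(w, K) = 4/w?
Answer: 45/4 ≈ 11.250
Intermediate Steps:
X(O) = 1 + O**2/4 (X(O) = O/O + O/((4/O)) = 1 + O*(O/4) = 1 + O**2/4)
X(-1)*((6 - 1*0) - 3)**2 = (1 + (1/4)*(-1)**2)*((6 - 1*0) - 3)**2 = (1 + (1/4)*1)*((6 + 0) - 3)**2 = (1 + 1/4)*(6 - 3)**2 = (5/4)*3**2 = (5/4)*9 = 45/4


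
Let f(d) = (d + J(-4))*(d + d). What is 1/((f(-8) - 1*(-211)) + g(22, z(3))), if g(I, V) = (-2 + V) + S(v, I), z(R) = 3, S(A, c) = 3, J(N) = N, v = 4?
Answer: 1/407 ≈ 0.0024570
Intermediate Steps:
f(d) = 2*d*(-4 + d) (f(d) = (d - 4)*(d + d) = (-4 + d)*(2*d) = 2*d*(-4 + d))
g(I, V) = 1 + V (g(I, V) = (-2 + V) + 3 = 1 + V)
1/((f(-8) - 1*(-211)) + g(22, z(3))) = 1/((2*(-8)*(-4 - 8) - 1*(-211)) + (1 + 3)) = 1/((2*(-8)*(-12) + 211) + 4) = 1/((192 + 211) + 4) = 1/(403 + 4) = 1/407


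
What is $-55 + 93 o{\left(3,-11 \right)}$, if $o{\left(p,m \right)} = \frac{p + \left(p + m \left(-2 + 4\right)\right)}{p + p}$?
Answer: $-303$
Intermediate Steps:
$o{\left(p,m \right)} = \frac{2 m + 2 p}{2 p}$ ($o{\left(p,m \right)} = \frac{p + \left(p + m 2\right)}{2 p} = \left(p + \left(p + 2 m\right)\right) \frac{1}{2 p} = \left(2 m + 2 p\right) \frac{1}{2 p} = \frac{2 m + 2 p}{2 p}$)
$-55 + 93 o{\left(3,-11 \right)} = -55 + 93 \frac{-11 + 3}{3} = -55 + 93 \cdot \frac{1}{3} \left(-8\right) = -55 + 93 \left(- \frac{8}{3}\right) = -55 - 248 = -303$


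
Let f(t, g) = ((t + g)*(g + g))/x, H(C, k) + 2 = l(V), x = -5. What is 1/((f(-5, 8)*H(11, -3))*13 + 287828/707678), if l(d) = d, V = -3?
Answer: 353839/220939450 ≈ 0.0016015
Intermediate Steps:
H(C, k) = -5 (H(C, k) = -2 - 3 = -5)
f(t, g) = -2*g*(g + t)/5 (f(t, g) = ((t + g)*(g + g))/(-5) = ((g + t)*(2*g))*(-⅕) = (2*g*(g + t))*(-⅕) = -2*g*(g + t)/5)
1/((f(-5, 8)*H(11, -3))*13 + 287828/707678) = 1/((-⅖*8*(8 - 5)*(-5))*13 + 287828/707678) = 1/((-⅖*8*3*(-5))*13 + 287828*(1/707678)) = 1/(-48/5*(-5)*13 + 143914/353839) = 1/(48*13 + 143914/353839) = 1/(624 + 143914/353839) = 1/(220939450/353839) = 353839/220939450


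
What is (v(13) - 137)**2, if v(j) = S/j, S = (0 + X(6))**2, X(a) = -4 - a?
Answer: 2825761/169 ≈ 16720.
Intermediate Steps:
S = 100 (S = (0 + (-4 - 1*6))**2 = (0 + (-4 - 6))**2 = (0 - 10)**2 = (-10)**2 = 100)
v(j) = 100/j
(v(13) - 137)**2 = (100/13 - 137)**2 = (-1681/13)**2 = 2825761/169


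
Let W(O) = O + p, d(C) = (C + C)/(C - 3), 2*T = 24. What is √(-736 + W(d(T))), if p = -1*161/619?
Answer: I*√2529759531/1857 ≈ 27.085*I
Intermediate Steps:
T = 12 (T = (½)*24 = 12)
d(C) = 2*C/(-3 + C) (d(C) = (2*C)/(-3 + C) = 2*C/(-3 + C))
p = -161/619 (p = -161*1/619 = -161/619 ≈ -0.26010)
W(O) = -161/619 + O (W(O) = O - 161/619 = -161/619 + O)
√(-736 + W(d(T))) = √(-736 + (-161/619 + 2*12/(-3 + 12))) = √(-736 + (-161/619 + 2*12/9)) = √(-736 + (-161/619 + 2*12*(⅑))) = √(-736 + (-161/619 + 8/3)) = √(-736 + 4469/1857) = √(-1362283/1857) = I*√2529759531/1857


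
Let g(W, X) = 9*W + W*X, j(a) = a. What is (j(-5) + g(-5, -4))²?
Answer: 900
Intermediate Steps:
(j(-5) + g(-5, -4))² = (-5 - 5*(9 - 4))² = (-5 - 5*5)² = (-5 - 25)² = (-30)² = 900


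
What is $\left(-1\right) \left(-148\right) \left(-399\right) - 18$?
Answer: $-59070$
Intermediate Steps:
$\left(-1\right) \left(-148\right) \left(-399\right) - 18 = 148 \left(-399\right) - 18 = -59052 - 18 = -59070$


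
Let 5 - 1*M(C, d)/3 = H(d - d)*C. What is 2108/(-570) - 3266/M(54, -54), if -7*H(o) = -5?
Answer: 25656/893 ≈ 28.730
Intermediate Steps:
H(o) = 5/7 (H(o) = -⅐*(-5) = 5/7)
M(C, d) = 15 - 15*C/7
2108/(-570) - 3266/M(54, -54) = 2108/(-570) - 3266/(15 - 15/7*54) = 2108*(-1/570) - 3266/(15 - 810/7) = -1054/285 - 3266/(-705/7) = -1054/285 - 3266*(-7/705) = -1054/285 + 22862/705 = 25656/893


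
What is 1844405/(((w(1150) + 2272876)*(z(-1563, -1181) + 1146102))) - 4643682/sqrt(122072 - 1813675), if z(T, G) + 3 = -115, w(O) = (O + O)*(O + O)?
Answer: 1844405/8666934889984 + 4643682*I*sqrt(1691603)/1691603 ≈ 2.1281e-7 + 3570.4*I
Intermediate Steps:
w(O) = 4*O**2 (w(O) = (2*O)*(2*O) = 4*O**2)
z(T, G) = -118 (z(T, G) = -3 - 115 = -118)
1844405/(((w(1150) + 2272876)*(z(-1563, -1181) + 1146102))) - 4643682/sqrt(122072 - 1813675) = 1844405/(((4*1150**2 + 2272876)*(-118 + 1146102))) - 4643682/sqrt(122072 - 1813675) = 1844405/(((4*1322500 + 2272876)*1145984)) - 4643682*(-I*sqrt(1691603)/1691603) = 1844405/(((5290000 + 2272876)*1145984)) - 4643682*(-I*sqrt(1691603)/1691603) = 1844405/((7562876*1145984)) - (-4643682)*I*sqrt(1691603)/1691603 = 1844405/8666934889984 + 4643682*I*sqrt(1691603)/1691603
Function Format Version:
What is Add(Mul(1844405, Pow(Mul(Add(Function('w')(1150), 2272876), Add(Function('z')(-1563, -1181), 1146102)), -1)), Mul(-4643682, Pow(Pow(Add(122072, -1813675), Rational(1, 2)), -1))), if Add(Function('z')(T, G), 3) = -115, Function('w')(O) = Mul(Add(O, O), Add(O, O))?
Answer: Add(Rational(1844405, 8666934889984), Mul(Rational(4643682, 1691603), I, Pow(1691603, Rational(1, 2)))) ≈ Add(2.1281e-7, Mul(3570.4, I))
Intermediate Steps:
Function('w')(O) = Mul(4, Pow(O, 2)) (Function('w')(O) = Mul(Mul(2, O), Mul(2, O)) = Mul(4, Pow(O, 2)))
Function('z')(T, G) = -118 (Function('z')(T, G) = Add(-3, -115) = -118)
Add(Mul(1844405, Pow(Mul(Add(Function('w')(1150), 2272876), Add(Function('z')(-1563, -1181), 1146102)), -1)), Mul(-4643682, Pow(Pow(Add(122072, -1813675), Rational(1, 2)), -1))) = Add(Mul(1844405, Pow(Mul(Add(Mul(4, Pow(1150, 2)), 2272876), Add(-118, 1146102)), -1)), Mul(-4643682, Pow(Pow(Add(122072, -1813675), Rational(1, 2)), -1))) = Add(Mul(1844405, Pow(Mul(Add(Mul(4, 1322500), 2272876), 1145984), -1)), Mul(-4643682, Pow(Pow(-1691603, Rational(1, 2)), -1))) = Add(Mul(1844405, Pow(Mul(Add(5290000, 2272876), 1145984), -1)), Mul(-4643682, Pow(Mul(I, Pow(1691603, Rational(1, 2))), -1))) = Add(Mul(1844405, Pow(Mul(7562876, 1145984), -1)), Mul(-4643682, Mul(Rational(-1, 1691603), I, Pow(1691603, Rational(1, 2))))) = Add(Mul(1844405, Pow(8666934889984, -1)), Mul(Rational(4643682, 1691603), I, Pow(1691603, Rational(1, 2)))) = Add(Mul(1844405, Rational(1, 8666934889984)), Mul(Rational(4643682, 1691603), I, Pow(1691603, Rational(1, 2)))) = Add(Rational(1844405, 8666934889984), Mul(Rational(4643682, 1691603), I, Pow(1691603, Rational(1, 2))))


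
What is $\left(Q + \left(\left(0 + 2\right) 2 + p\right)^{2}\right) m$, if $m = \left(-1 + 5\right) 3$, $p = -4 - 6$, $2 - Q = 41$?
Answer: $-36$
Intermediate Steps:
$Q = -39$ ($Q = 2 - 41 = -39$)
$p = -10$ ($p = -4 - 6 = -10$)
$m = 12$ ($m = 4 \cdot 3 = 12$)
$\left(Q + \left(\left(0 + 2\right) 2 + p\right)^{2}\right) m = \left(-39 + \left(\left(0 + 2\right) 2 - 10\right)^{2}\right) 12 = \left(-39 + \left(2 \cdot 2 - 10\right)^{2}\right) 12 = \left(-39 + \left(4 - 10\right)^{2}\right) 12 = \left(-39 + \left(-6\right)^{2}\right) 12 = \left(-39 + 36\right) 12 = \left(-3\right) 12 = -36$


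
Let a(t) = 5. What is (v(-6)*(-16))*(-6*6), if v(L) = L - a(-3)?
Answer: -6336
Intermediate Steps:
v(L) = -5 + L (v(L) = L - 1*5 = L - 5 = -5 + L)
(v(-6)*(-16))*(-6*6) = ((-5 - 6)*(-16))*(-6*6) = -11*(-16)*(-36) = 176*(-36) = -6336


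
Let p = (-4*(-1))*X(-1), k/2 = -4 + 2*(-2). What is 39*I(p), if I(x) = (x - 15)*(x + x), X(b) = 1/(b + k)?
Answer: 80808/289 ≈ 279.61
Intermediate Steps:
k = -16 (k = 2*(-4 + 2*(-2)) = 2*(-4 - 4) = 2*(-8) = -16)
X(b) = 1/(-16 + b) (X(b) = 1/(b - 16) = 1/(-16 + b))
p = -4/17 (p = (-4*(-1))/(-16 - 1) = 4/(-17) = 4*(-1/17) = -4/17 ≈ -0.23529)
I(x) = 2*x*(-15 + x) (I(x) = (-15 + x)*(2*x) = 2*x*(-15 + x))
39*I(p) = 39*(2*(-4/17)*(-15 - 4/17)) = 39*(2*(-4/17)*(-259/17)) = 39*(2072/289) = 80808/289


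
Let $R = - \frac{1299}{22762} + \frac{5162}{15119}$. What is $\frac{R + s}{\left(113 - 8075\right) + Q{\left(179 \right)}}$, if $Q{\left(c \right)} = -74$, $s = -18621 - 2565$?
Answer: $\frac{7290824174245}{2765498416408} \approx 2.6364$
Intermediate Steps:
$R = \frac{97857863}{344138678}$ ($R = \left(-1299\right) \frac{1}{22762} + 5162 \cdot \frac{1}{15119} = - \frac{1299}{22762} + \frac{5162}{15119} = \frac{97857863}{344138678} \approx 0.28436$)
$s = -21186$
$\frac{R + s}{\left(113 - 8075\right) + Q{\left(179 \right)}} = \frac{\frac{97857863}{344138678} - 21186}{\left(113 - 8075\right) - 74} = - \frac{7290824174245}{344138678 \left(\left(113 - 8075\right) - 74\right)} = - \frac{7290824174245}{344138678 \left(-7962 - 74\right)} = - \frac{7290824174245}{344138678 \left(-8036\right)} = \left(- \frac{7290824174245}{344138678}\right) \left(- \frac{1}{8036}\right) = \frac{7290824174245}{2765498416408}$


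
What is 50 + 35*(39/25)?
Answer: 523/5 ≈ 104.60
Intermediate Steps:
50 + 35*(39/25) = 50 + 273/5 = 523/5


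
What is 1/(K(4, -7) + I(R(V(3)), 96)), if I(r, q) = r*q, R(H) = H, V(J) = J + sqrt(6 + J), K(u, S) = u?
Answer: 1/580 ≈ 0.0017241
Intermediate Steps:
I(r, q) = q*r
1/(K(4, -7) + I(R(V(3)), 96)) = 1/(4 + 96*(3 + sqrt(6 + 3))) = 1/(4 + 96*(3 + sqrt(9))) = 1/(4 + 96*(3 + 3)) = 1/(4 + 96*6) = 1/(4 + 576) = 1/580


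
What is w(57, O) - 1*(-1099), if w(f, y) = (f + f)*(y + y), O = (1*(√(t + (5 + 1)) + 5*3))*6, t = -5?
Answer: 22987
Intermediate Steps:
O = 96 (O = (1*(√(-5 + (5 + 1)) + 5*3))*6 = (1*(√(-5 + 6) + 15))*6 = (1*(√1 + 15))*6 = (1*(1 + 15))*6 = (1*16)*6 = 16*6 = 96)
w(f, y) = 4*f*y (w(f, y) = (2*f)*(2*y) = 4*f*y)
w(57, O) - 1*(-1099) = 4*57*96 - 1*(-1099) = 21888 + 1099 = 22987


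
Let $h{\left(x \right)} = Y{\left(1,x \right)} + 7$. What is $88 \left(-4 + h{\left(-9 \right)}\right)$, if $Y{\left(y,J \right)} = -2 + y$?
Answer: $176$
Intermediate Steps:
$h{\left(x \right)} = 6$ ($h{\left(x \right)} = \left(-2 + 1\right) + 7 = -1 + 7 = 6$)
$88 \left(-4 + h{\left(-9 \right)}\right) = 88 \left(-4 + 6\right) = 88 \cdot 2 = 176$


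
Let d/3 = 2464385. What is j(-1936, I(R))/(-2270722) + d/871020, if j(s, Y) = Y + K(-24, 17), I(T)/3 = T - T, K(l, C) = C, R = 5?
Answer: 559592830019/65928142548 ≈ 8.4879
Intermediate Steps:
d = 7393155 (d = 3*2464385 = 7393155)
I(T) = 0 (I(T) = 3*(T - T) = 3*0 = 0)
j(s, Y) = 17 + Y (j(s, Y) = Y + 17 = 17 + Y)
j(-1936, I(R))/(-2270722) + d/871020 = (17 + 0)/(-2270722) + 7393155/871020 = 17*(-1/2270722) + 7393155*(1/871020) = -17/2270722 + 492877/58068 = 559592830019/65928142548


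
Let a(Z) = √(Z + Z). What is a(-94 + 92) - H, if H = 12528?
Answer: -12528 + 2*I ≈ -12528.0 + 2.0*I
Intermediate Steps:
a(Z) = √2*√Z (a(Z) = √(2*Z) = √2*√Z)
a(-94 + 92) - H = √2*√(-94 + 92) - 1*12528 = √2*√(-2) - 12528 = √2*(I*√2) - 12528 = 2*I - 12528 = -12528 + 2*I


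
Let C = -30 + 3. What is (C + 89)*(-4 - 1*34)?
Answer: -2356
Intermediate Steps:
C = -27
(C + 89)*(-4 - 1*34) = (-27 + 89)*(-4 - 1*34) = 62*(-4 - 34) = 62*(-38) = -2356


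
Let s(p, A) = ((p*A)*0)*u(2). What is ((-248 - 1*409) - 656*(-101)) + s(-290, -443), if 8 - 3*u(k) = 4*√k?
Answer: 65599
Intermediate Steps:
u(k) = 8/3 - 4*√k/3
s(p, A) = 0 (s(p, A) = ((p*A)*0)*(8/3 - 4*√2/3) = ((A*p)*0)*(8/3 - 4*√2/3) = 0*(8/3 - 4*√2/3) = 0)
((-248 - 1*409) - 656*(-101)) + s(-290, -443) = ((-248 - 1*409) - 656*(-101)) + 0 = ((-248 - 409) + 66256) + 0 = (-657 + 66256) + 0 = 65599 + 0 = 65599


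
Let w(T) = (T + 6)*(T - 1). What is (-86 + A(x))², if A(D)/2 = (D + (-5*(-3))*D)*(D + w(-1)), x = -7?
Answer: 13853284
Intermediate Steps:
w(T) = (-1 + T)*(6 + T) (w(T) = (6 + T)*(-1 + T) = (-1 + T)*(6 + T))
A(D) = 32*D*(-10 + D) (A(D) = 2*((D + (-5*(-3))*D)*(D + (-6 + (-1)² + 5*(-1)))) = 2*((D + 15*D)*(D + (-6 + 1 - 5))) = 2*((16*D)*(D - 10)) = 2*((16*D)*(-10 + D)) = 2*(16*D*(-10 + D)) = 32*D*(-10 + D))
(-86 + A(x))² = (-86 + 32*(-7)*(-10 - 7))² = (-86 + 32*(-7)*(-17))² = (-86 + 3808)² = 3722² = 13853284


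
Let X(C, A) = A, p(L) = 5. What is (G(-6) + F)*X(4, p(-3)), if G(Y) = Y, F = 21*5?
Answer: 495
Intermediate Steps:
F = 105
(G(-6) + F)*X(4, p(-3)) = (-6 + 105)*5 = 99*5 = 495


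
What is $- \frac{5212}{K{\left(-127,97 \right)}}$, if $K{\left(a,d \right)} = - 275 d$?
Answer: $\frac{5212}{26675} \approx 0.19539$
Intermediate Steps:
$- \frac{5212}{K{\left(-127,97 \right)}} = - \frac{5212}{\left(-275\right) 97} = - \frac{5212}{-26675} = \left(-5212\right) \left(- \frac{1}{26675}\right) = \frac{5212}{26675}$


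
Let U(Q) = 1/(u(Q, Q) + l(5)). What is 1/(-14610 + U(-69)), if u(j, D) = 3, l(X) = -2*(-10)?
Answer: -23/336029 ≈ -6.8447e-5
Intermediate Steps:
l(X) = 20
U(Q) = 1/23 (U(Q) = 1/(3 + 20) = 1/23)
1/(-14610 + U(-69)) = 1/(-14610 + 1/23) = 1/(-336029/23) = -23/336029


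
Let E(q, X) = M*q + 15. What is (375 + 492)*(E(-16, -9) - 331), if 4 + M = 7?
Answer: -315588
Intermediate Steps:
M = 3 (M = -4 + 7 = 3)
E(q, X) = 15 + 3*q (E(q, X) = 3*q + 15 = 15 + 3*q)
(375 + 492)*(E(-16, -9) - 331) = (375 + 492)*((15 + 3*(-16)) - 331) = 867*((15 - 48) - 331) = 867*(-33 - 331) = 867*(-364) = -315588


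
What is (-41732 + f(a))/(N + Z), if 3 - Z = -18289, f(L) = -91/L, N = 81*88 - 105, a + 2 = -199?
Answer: -8388041/5088315 ≈ -1.6485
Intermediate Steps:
a = -201 (a = -2 - 199 = -201)
N = 7023 (N = 7128 - 105 = 7023)
Z = 18292 (Z = 3 - 1*(-18289) = 3 + 18289 = 18292)
(-41732 + f(a))/(N + Z) = (-41732 - 91/(-201))/(7023 + 18292) = (-41732 - 91*(-1/201))/25315 = (-41732 + 91/201)*(1/25315) = -8388041/201*1/25315 = -8388041/5088315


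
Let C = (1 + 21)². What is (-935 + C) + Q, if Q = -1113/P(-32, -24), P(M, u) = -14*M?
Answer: -29023/64 ≈ -453.48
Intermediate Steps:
C = 484 (C = 22² = 484)
Q = -159/64 (Q = -1113/((-14*(-32))) = -1113/448 = -1113*1/448 = -159/64 ≈ -2.4844)
(-935 + C) + Q = (-935 + 484) - 159/64 = -451 - 159/64 = -29023/64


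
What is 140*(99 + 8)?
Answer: 14980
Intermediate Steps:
140*(99 + 8) = 140*107 = 14980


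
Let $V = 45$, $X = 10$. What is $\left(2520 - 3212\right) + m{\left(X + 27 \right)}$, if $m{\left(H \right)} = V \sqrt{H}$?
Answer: $-692 + 45 \sqrt{37} \approx -418.28$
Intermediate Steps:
$m{\left(H \right)} = 45 \sqrt{H}$
$\left(2520 - 3212\right) + m{\left(X + 27 \right)} = \left(2520 - 3212\right) + 45 \sqrt{10 + 27} = -692 + 45 \sqrt{37}$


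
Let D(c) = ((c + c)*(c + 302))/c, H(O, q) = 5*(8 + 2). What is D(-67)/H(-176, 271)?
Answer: 47/5 ≈ 9.4000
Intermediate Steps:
H(O, q) = 50 (H(O, q) = 5*10 = 50)
D(c) = 604 + 2*c (D(c) = ((2*c)*(302 + c))/c = (2*c*(302 + c))/c = 604 + 2*c)
D(-67)/H(-176, 271) = (604 + 2*(-67))/50 = (604 - 134)*(1/50) = 470*(1/50) = 47/5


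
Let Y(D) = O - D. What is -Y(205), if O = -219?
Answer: 424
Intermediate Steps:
Y(D) = -219 - D
-Y(205) = -(-219 - 1*205) = -(-219 - 205) = -1*(-424) = 424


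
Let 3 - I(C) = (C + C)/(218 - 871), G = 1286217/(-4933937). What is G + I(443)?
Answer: 13197151064/3221860861 ≈ 4.0961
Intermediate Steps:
G = -1286217/4933937 (G = 1286217*(-1/4933937) = -1286217/4933937 ≈ -0.26069)
I(C) = 3 + 2*C/653 (I(C) = 3 - (C + C)/(218 - 871) = 3 - 2*C/(-653) = 3 - 2*C*(-1)/653 = 3 - (-2)*C/653 = 3 + 2*C/653)
G + I(443) = -1286217/4933937 + (3 + (2/653)*443) = -1286217/4933937 + (3 + 886/653) = -1286217/4933937 + 2845/653 = 13197151064/3221860861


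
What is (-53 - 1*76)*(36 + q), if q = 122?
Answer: -20382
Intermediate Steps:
(-53 - 1*76)*(36 + q) = (-53 - 1*76)*(36 + 122) = (-53 - 76)*158 = -129*158 = -20382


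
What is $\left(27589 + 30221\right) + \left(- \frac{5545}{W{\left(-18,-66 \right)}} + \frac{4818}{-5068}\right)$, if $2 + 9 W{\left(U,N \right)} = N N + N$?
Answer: $\frac{314007323229}{5432896} \approx 57797.0$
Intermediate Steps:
$W{\left(U,N \right)} = - \frac{2}{9} + \frac{N}{9} + \frac{N^{2}}{9}$ ($W{\left(U,N \right)} = - \frac{2}{9} + \frac{N N + N}{9} = - \frac{2}{9} + \frac{N^{2} + N}{9} = - \frac{2}{9} + \frac{N + N^{2}}{9} = - \frac{2}{9} + \left(\frac{N}{9} + \frac{N^{2}}{9}\right) = - \frac{2}{9} + \frac{N}{9} + \frac{N^{2}}{9}$)
$\left(27589 + 30221\right) + \left(- \frac{5545}{W{\left(-18,-66 \right)}} + \frac{4818}{-5068}\right) = \left(27589 + 30221\right) + \left(- \frac{5545}{- \frac{2}{9} + \frac{1}{9} \left(-66\right) + \frac{\left(-66\right)^{2}}{9}} + \frac{4818}{-5068}\right) = 57810 + \left(- \frac{5545}{- \frac{2}{9} - \frac{22}{3} + \frac{1}{9} \cdot 4356} + 4818 \left(- \frac{1}{5068}\right)\right) = 57810 - \left(\frac{2409}{2534} + \frac{5545}{- \frac{2}{9} - \frac{22}{3} + 484}\right) = 57810 - \left(\frac{2409}{2534} + \frac{5545}{\frac{4288}{9}}\right) = 57810 - \frac{68394531}{5432896} = \frac{314007323229}{5432896}$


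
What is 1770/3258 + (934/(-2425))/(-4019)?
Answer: 2875599287/5292118725 ≈ 0.54337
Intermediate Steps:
1770/3258 + (934/(-2425))/(-4019) = 1770*(1/3258) + (934*(-1/2425))*(-1/4019) = 295/543 - 934/2425*(-1/4019) = 295/543 + 934/9746075 = 2875599287/5292118725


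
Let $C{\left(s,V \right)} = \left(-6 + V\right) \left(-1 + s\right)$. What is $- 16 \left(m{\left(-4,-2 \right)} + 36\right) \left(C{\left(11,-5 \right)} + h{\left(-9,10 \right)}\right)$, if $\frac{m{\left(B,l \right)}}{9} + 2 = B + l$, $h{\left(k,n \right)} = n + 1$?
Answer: $-57024$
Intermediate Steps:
$h{\left(k,n \right)} = 1 + n$
$C{\left(s,V \right)} = \left(-1 + s\right) \left(-6 + V\right)$
$m{\left(B,l \right)} = -18 + 9 B + 9 l$ ($m{\left(B,l \right)} = -18 + 9 \left(B + l\right) = -18 + \left(9 B + 9 l\right) = -18 + 9 B + 9 l$)
$- 16 \left(m{\left(-4,-2 \right)} + 36\right) \left(C{\left(11,-5 \right)} + h{\left(-9,10 \right)}\right) = - 16 \left(\left(-18 + 9 \left(-4\right) + 9 \left(-2\right)\right) + 36\right) \left(\left(6 - -5 - 66 - 55\right) + \left(1 + 10\right)\right) = - 16 \left(\left(-18 - 36 - 18\right) + 36\right) \left(\left(6 + 5 - 66 - 55\right) + 11\right) = - 16 \left(-72 + 36\right) \left(-110 + 11\right) = - 16 \left(\left(-36\right) \left(-99\right)\right) = \left(-16\right) 3564 = -57024$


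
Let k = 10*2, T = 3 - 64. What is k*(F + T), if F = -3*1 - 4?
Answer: -1360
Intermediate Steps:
T = -61
F = -7 (F = -3 - 4 = -7)
k = 20
k*(F + T) = 20*(-7 - 61) = 20*(-68) = -1360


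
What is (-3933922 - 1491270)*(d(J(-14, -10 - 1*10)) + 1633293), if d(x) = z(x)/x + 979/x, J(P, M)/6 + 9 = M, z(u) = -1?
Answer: -256966031094128/29 ≈ -8.8609e+12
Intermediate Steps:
J(P, M) = -54 + 6*M
d(x) = 978/x (d(x) = -1/x + 979/x = 978/x)
(-3933922 - 1491270)*(d(J(-14, -10 - 1*10)) + 1633293) = (-3933922 - 1491270)*(978/(-54 + 6*(-10 - 1*10)) + 1633293) = -5425192*(978/(-54 + 6*(-10 - 10)) + 1633293) = -5425192*(978/(-54 + 6*(-20)) + 1633293) = -5425192*(978/(-54 - 120) + 1633293) = -5425192*(978/(-174) + 1633293) = -5425192*(978*(-1/174) + 1633293) = -5425192*(-163/29 + 1633293) = -5425192*47365334/29 = -256966031094128/29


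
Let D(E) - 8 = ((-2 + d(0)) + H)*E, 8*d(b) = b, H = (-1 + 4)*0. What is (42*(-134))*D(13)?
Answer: 101304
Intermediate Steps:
H = 0 (H = 3*0 = 0)
d(b) = b/8
D(E) = 8 - 2*E (D(E) = 8 + ((-2 + (⅛)*0) + 0)*E = 8 + ((-2 + 0) + 0)*E = 8 + (-2 + 0)*E = 8 - 2*E)
(42*(-134))*D(13) = (42*(-134))*(8 - 2*13) = -5628*(8 - 26) = -5628*(-18) = 101304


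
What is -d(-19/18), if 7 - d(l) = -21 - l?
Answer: -485/18 ≈ -26.944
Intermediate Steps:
d(l) = 28 + l (d(l) = 7 - (-21 - l) = 7 + (21 + l) = 28 + l)
-d(-19/18) = -(28 - 19/18) = -1*485/18 = -485/18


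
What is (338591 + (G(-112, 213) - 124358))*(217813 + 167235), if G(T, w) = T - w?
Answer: 82364847584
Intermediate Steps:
(338591 + (G(-112, 213) - 124358))*(217813 + 167235) = (338591 + ((-112 - 1*213) - 124358))*(217813 + 167235) = (338591 + ((-112 - 213) - 124358))*385048 = (338591 + (-325 - 124358))*385048 = (338591 - 124683)*385048 = 213908*385048 = 82364847584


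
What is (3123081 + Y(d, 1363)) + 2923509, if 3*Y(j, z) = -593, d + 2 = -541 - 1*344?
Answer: 18139177/3 ≈ 6.0464e+6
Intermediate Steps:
d = -887 (d = -2 + (-541 - 1*344) = -2 + (-541 - 344) = -2 - 885 = -887)
Y(j, z) = -593/3 (Y(j, z) = (⅓)*(-593) = -593/3)
(3123081 + Y(d, 1363)) + 2923509 = (3123081 - 593/3) + 2923509 = 9368650/3 + 2923509 = 18139177/3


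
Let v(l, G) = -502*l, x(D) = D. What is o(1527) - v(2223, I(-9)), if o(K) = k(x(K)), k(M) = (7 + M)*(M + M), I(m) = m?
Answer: 5800782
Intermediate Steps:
k(M) = 2*M*(7 + M) (k(M) = (7 + M)*(2*M) = 2*M*(7 + M))
o(K) = 2*K*(7 + K)
o(1527) - v(2223, I(-9)) = 2*1527*(7 + 1527) - (-502)*2223 = 2*1527*1534 - 1*(-1115946) = 4684836 + 1115946 = 5800782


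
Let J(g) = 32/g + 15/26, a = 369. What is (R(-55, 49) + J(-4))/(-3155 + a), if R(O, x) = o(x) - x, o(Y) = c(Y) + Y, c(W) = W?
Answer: -1081/72436 ≈ -0.014924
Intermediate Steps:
o(Y) = 2*Y (o(Y) = Y + Y = 2*Y)
J(g) = 15/26 + 32/g (J(g) = 32/g + 15*(1/26) = 32/g + 15/26 = 15/26 + 32/g)
R(O, x) = x (R(O, x) = 2*x - x = x)
(R(-55, 49) + J(-4))/(-3155 + a) = (49 + (15/26 + 32/(-4)))/(-3155 + 369) = (49 + (15/26 + 32*(-¼)))/(-2786) = (49 + (15/26 - 8))*(-1/2786) = (49 - 193/26)*(-1/2786) = (1081/26)*(-1/2786) = -1081/72436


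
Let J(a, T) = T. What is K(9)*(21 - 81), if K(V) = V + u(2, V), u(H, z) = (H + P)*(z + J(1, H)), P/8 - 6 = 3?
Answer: -49380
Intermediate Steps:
P = 72 (P = 48 + 8*3 = 48 + 24 = 72)
u(H, z) = (72 + H)*(H + z) (u(H, z) = (H + 72)*(z + H) = (72 + H)*(H + z))
K(V) = 148 + 75*V (K(V) = V + (2² + 72*2 + 72*V + 2*V) = V + (4 + 144 + 72*V + 2*V) = V + (148 + 74*V) = 148 + 75*V)
K(9)*(21 - 81) = (148 + 75*9)*(21 - 81) = (148 + 675)*(-60) = 823*(-60) = -49380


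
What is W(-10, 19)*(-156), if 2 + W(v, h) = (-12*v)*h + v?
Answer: -353808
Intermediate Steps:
W(v, h) = -2 + v - 12*h*v (W(v, h) = -2 + ((-12*v)*h + v) = -2 + (-12*h*v + v) = -2 + (v - 12*h*v) = -2 + v - 12*h*v)
W(-10, 19)*(-156) = (-2 - 10 - 12*19*(-10))*(-156) = (-2 - 10 + 2280)*(-156) = 2268*(-156) = -353808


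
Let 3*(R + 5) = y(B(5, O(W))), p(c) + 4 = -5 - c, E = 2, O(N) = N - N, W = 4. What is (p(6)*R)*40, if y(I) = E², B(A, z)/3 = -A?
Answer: 2200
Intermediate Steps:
O(N) = 0
B(A, z) = -3*A (B(A, z) = 3*(-A) = -3*A)
y(I) = 4 (y(I) = 2² = 4)
p(c) = -9 - c (p(c) = -4 + (-5 - c) = -9 - c)
R = -11/3 (R = -5 + (⅓)*4 = -5 + 4/3 = -11/3 ≈ -3.6667)
(p(6)*R)*40 = ((-9 - 1*6)*(-11/3))*40 = ((-9 - 6)*(-11/3))*40 = -15*(-11/3)*40 = 55*40 = 2200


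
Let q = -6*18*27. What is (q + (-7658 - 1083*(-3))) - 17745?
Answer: -25070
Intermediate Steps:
q = -2916 (q = -108*27 = -2916)
(q + (-7658 - 1083*(-3))) - 17745 = (-2916 + (-7658 - 1083*(-3))) - 17745 = (-2916 + (-7658 - 361*(-9))) - 17745 = (-2916 + (-7658 + 3249)) - 17745 = (-2916 - 4409) - 17745 = -7325 - 17745 = -25070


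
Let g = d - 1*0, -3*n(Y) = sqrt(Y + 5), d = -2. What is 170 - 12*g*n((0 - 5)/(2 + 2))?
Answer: 170 - 4*sqrt(15) ≈ 154.51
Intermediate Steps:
n(Y) = -sqrt(5 + Y)/3 (n(Y) = -sqrt(Y + 5)/3 = -sqrt(5 + Y)/3)
g = -2 (g = -2 - 1*0 = -2 + 0 = -2)
170 - 12*g*n((0 - 5)/(2 + 2)) = 170 - 12*(-2)*(-sqrt(5 + (0 - 5)/(2 + 2))/3) = 170 - (-24)*(-sqrt(5 - 5/4)/3) = 170 - (-24)*(-sqrt(15)/6) = 170 - 4*sqrt(15)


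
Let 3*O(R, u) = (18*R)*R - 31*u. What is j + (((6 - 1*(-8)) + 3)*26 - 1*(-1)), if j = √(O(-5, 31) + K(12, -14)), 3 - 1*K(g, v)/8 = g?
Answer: 443 + I*√2181/3 ≈ 443.0 + 15.567*I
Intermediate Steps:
K(g, v) = 24 - 8*g
O(R, u) = 6*R² - 31*u/3 (O(R, u) = ((18*R)*R - 31*u)/3 = (18*R² - 31*u)/3 = (-31*u + 18*R²)/3 = 6*R² - 31*u/3)
j = I*√2181/3 (j = √((6*(-5)² - 31/3*31) + (24 - 8*12)) = √((6*25 - 961/3) + (24 - 96)) = √((150 - 961/3) - 72) = √(-511/3 - 72) = √(-727/3) = I*√2181/3 ≈ 15.567*I)
j + (((6 - 1*(-8)) + 3)*26 - 1*(-1)) = I*√2181/3 + (((6 - 1*(-8)) + 3)*26 - 1*(-1)) = I*√2181/3 + (((6 + 8) + 3)*26 + 1) = I*√2181/3 + ((14 + 3)*26 + 1) = I*√2181/3 + (17*26 + 1) = I*√2181/3 + (442 + 1) = I*√2181/3 + 443 = 443 + I*√2181/3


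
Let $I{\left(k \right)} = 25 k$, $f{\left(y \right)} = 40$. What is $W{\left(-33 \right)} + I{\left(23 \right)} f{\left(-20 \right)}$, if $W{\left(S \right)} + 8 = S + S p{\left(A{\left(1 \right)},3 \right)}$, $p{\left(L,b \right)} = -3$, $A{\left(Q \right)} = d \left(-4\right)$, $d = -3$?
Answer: $23058$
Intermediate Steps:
$A{\left(Q \right)} = 12$ ($A{\left(Q \right)} = \left(-3\right) \left(-4\right) = 12$)
$W{\left(S \right)} = -8 - 2 S$ ($W{\left(S \right)} = -8 + \left(S + S \left(-3\right)\right) = -8 + \left(S - 3 S\right) = -8 - 2 S$)
$W{\left(-33 \right)} + I{\left(23 \right)} f{\left(-20 \right)} = \left(-8 - -66\right) + 25 \cdot 23 \cdot 40 = \left(-8 + 66\right) + 575 \cdot 40 = 58 + 23000 = 23058$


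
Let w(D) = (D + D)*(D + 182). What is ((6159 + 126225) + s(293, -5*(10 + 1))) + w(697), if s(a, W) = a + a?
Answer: 1358296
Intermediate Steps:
s(a, W) = 2*a
w(D) = 2*D*(182 + D) (w(D) = (2*D)*(182 + D) = 2*D*(182 + D))
((6159 + 126225) + s(293, -5*(10 + 1))) + w(697) = ((6159 + 126225) + 2*293) + 2*697*(182 + 697) = (132384 + 586) + 2*697*879 = 132970 + 1225326 = 1358296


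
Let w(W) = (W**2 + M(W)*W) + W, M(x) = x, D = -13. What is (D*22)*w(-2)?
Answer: -1716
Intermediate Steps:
w(W) = W + 2*W**2 (w(W) = (W**2 + W*W) + W = (W**2 + W**2) + W = 2*W**2 + W = W + 2*W**2)
(D*22)*w(-2) = (-13*22)*(-2*(1 + 2*(-2))) = -(-572)*(1 - 4) = -(-572)*(-3) = -286*6 = -1716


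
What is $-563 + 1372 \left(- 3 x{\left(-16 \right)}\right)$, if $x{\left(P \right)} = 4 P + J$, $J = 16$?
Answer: $197005$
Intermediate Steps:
$x{\left(P \right)} = 16 + 4 P$ ($x{\left(P \right)} = 4 P + 16 = 16 + 4 P$)
$-563 + 1372 \left(- 3 x{\left(-16 \right)}\right) = -563 + 1372 \left(- 3 \left(16 + 4 \left(-16\right)\right)\right) = -563 + 1372 \left(- 3 \left(16 - 64\right)\right) = -563 + 1372 \left(\left(-3\right) \left(-48\right)\right) = -563 + 1372 \cdot 144 = -563 + 197568 = 197005$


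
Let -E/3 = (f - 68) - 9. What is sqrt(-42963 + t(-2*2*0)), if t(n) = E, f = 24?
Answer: 6*I*sqrt(1189) ≈ 206.89*I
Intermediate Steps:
E = 159 (E = -3*((24 - 68) - 9) = -3*(-44 - 9) = -3*(-53) = 159)
t(n) = 159
sqrt(-42963 + t(-2*2*0)) = sqrt(-42963 + 159) = sqrt(-42804) = 6*I*sqrt(1189)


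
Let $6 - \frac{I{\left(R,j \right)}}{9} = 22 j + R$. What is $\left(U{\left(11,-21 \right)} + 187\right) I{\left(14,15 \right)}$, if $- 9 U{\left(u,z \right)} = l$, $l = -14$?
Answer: $-573586$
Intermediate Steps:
$I{\left(R,j \right)} = 54 - 198 j - 9 R$ ($I{\left(R,j \right)} = 54 - 9 \left(22 j + R\right) = 54 - 9 \left(R + 22 j\right) = 54 - \left(9 R + 198 j\right) = 54 - 198 j - 9 R$)
$U{\left(u,z \right)} = \frac{14}{9}$ ($U{\left(u,z \right)} = \left(- \frac{1}{9}\right) \left(-14\right) = \frac{14}{9}$)
$\left(U{\left(11,-21 \right)} + 187\right) I{\left(14,15 \right)} = \left(\frac{14}{9} + 187\right) \left(54 - 2970 - 126\right) = \frac{1697 \left(54 - 2970 - 126\right)}{9} = \frac{1697}{9} \left(-3042\right) = -573586$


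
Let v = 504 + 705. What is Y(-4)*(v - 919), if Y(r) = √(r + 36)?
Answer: 1160*√2 ≈ 1640.5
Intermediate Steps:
Y(r) = √(36 + r)
v = 1209
Y(-4)*(v - 919) = √(36 - 4)*(1209 - 919) = √32*290 = (4*√2)*290 = 1160*√2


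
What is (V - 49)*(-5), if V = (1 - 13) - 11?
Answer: 360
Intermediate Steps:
V = -23 (V = -12 - 11 = -23)
(V - 49)*(-5) = (-23 - 49)*(-5) = -72*(-5) = 360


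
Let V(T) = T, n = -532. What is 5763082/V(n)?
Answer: -2881541/266 ≈ -10833.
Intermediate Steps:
5763082/V(n) = 5763082/(-532) = 5763082*(-1/532) = -2881541/266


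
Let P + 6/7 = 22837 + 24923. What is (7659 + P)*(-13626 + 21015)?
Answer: 2866392603/7 ≈ 4.0948e+8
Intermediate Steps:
P = 334314/7 (P = -6/7 + (22837 + 24923) = -6/7 + 47760 = 334314/7 ≈ 47759.)
(7659 + P)*(-13626 + 21015) = (7659 + 334314/7)*(-13626 + 21015) = (387927/7)*7389 = 2866392603/7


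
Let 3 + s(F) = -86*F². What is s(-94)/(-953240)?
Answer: 759899/953240 ≈ 0.79717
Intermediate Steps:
s(F) = -3 - 86*F²
s(-94)/(-953240) = (-3 - 86*(-94)²)/(-953240) = (-3 - 86*8836)*(-1/953240) = (-3 - 759896)*(-1/953240) = -759899*(-1/953240) = 759899/953240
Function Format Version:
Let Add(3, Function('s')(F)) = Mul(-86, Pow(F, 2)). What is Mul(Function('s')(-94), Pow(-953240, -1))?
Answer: Rational(759899, 953240) ≈ 0.79717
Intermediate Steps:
Function('s')(F) = Add(-3, Mul(-86, Pow(F, 2)))
Mul(Function('s')(-94), Pow(-953240, -1)) = Mul(Add(-3, Mul(-86, Pow(-94, 2))), Pow(-953240, -1)) = Mul(Add(-3, Mul(-86, 8836)), Rational(-1, 953240)) = Mul(Add(-3, -759896), Rational(-1, 953240)) = Mul(-759899, Rational(-1, 953240)) = Rational(759899, 953240)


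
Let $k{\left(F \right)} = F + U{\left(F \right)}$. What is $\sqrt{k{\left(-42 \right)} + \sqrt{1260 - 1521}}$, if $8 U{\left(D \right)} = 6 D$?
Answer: $\frac{\sqrt{-294 + 12 i \sqrt{29}}}{2} \approx 0.93663 + 8.6242 i$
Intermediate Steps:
$U{\left(D \right)} = \frac{3 D}{4}$ ($U{\left(D \right)} = \frac{6 D}{8} = \frac{3 D}{4}$)
$k{\left(F \right)} = \frac{7 F}{4}$ ($k{\left(F \right)} = F + \frac{3 F}{4} = \frac{7 F}{4}$)
$\sqrt{k{\left(-42 \right)} + \sqrt{1260 - 1521}} = \sqrt{\frac{7}{4} \left(-42\right) + \sqrt{1260 - 1521}} = \sqrt{- \frac{147}{2} + \sqrt{-261}} = \sqrt{- \frac{147}{2} + 3 i \sqrt{29}}$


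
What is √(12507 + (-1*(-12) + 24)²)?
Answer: √13803 ≈ 117.49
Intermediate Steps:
√(12507 + (-1*(-12) + 24)²) = √(12507 + (12 + 24)²) = √(12507 + 36²) = √(12507 + 1296) = √13803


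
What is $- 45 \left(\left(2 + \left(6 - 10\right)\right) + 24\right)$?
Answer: $-990$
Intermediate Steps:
$- 45 \left(\left(2 + \left(6 - 10\right)\right) + 24\right) = - 45 \left(\left(2 - 4\right) + 24\right) = - 45 \left(-2 + 24\right) = \left(-45\right) 22 = -990$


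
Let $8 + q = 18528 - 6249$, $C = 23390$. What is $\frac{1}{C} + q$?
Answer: $\frac{287018691}{23390} \approx 12271.0$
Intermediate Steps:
$q = 12271$ ($q = -8 + \left(18528 - 6249\right) = -8 + 12279 = 12271$)
$\frac{1}{C} + q = \frac{1}{23390} + 12271 = \frac{287018691}{23390}$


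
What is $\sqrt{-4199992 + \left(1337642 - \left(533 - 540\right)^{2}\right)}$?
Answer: $i \sqrt{2862399} \approx 1691.9 i$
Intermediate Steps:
$\sqrt{-4199992 + \left(1337642 - \left(533 - 540\right)^{2}\right)} = \sqrt{-4199992 + \left(1337642 - \left(-7\right)^{2}\right)} = \sqrt{-4199992 + \left(1337642 - 49\right)} = \sqrt{-4199992 + 1337593} = \sqrt{-2862399} = i \sqrt{2862399}$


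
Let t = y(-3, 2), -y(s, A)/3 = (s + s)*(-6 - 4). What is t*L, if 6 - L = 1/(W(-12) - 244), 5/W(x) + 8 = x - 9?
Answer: -7652700/7081 ≈ -1080.7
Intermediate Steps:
y(s, A) = 60*s (y(s, A) = -3*(s + s)*(-6 - 4) = -3*2*s*(-10) = -(-60)*s = 60*s)
W(x) = 5/(-17 + x) (W(x) = 5/(-8 + (x - 9)) = 5/(-8 + (-9 + x)) = 5/(-17 + x))
t = -180 (t = 60*(-3) = -180)
L = 42515/7081 (L = 6 - 1/(5/(-17 - 12) - 244) = 6 - 1/(5/(-29) - 244) = 6 - 1/(5*(-1/29) - 244) = 6 - 1/(-5/29 - 244) = 6 - 1/(-7081/29) = 6 - 1*(-29/7081) = 6 + 29/7081 = 42515/7081 ≈ 6.0041)
t*L = -180*42515/7081 = -7652700/7081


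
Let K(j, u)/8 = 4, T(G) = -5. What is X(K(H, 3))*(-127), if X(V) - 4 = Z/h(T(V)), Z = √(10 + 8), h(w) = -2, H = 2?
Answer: -508 + 381*√2/2 ≈ -238.59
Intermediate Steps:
K(j, u) = 32 (K(j, u) = 8*4 = 32)
Z = 3*√2 (Z = √18 = 3*√2 ≈ 4.2426)
X(V) = 4 - 3*√2/2 (X(V) = 4 + (3*√2)/(-2) = 4 + (3*√2)*(-½) = 4 - 3*√2/2)
X(K(H, 3))*(-127) = (4 - 3*√2/2)*(-127) = -508 + 381*√2/2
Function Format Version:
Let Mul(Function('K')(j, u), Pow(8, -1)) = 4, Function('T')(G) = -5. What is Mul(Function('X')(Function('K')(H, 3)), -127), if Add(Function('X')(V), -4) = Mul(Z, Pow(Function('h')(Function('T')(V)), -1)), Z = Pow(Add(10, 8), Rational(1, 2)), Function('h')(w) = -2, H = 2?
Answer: Add(-508, Mul(Rational(381, 2), Pow(2, Rational(1, 2)))) ≈ -238.59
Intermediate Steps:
Function('K')(j, u) = 32 (Function('K')(j, u) = Mul(8, 4) = 32)
Z = Mul(3, Pow(2, Rational(1, 2))) (Z = Pow(18, Rational(1, 2)) = Mul(3, Pow(2, Rational(1, 2))) ≈ 4.2426)
Function('X')(V) = Add(4, Mul(Rational(-3, 2), Pow(2, Rational(1, 2)))) (Function('X')(V) = Add(4, Mul(Mul(3, Pow(2, Rational(1, 2))), Pow(-2, -1))) = Add(4, Mul(Mul(3, Pow(2, Rational(1, 2))), Rational(-1, 2))) = Add(4, Mul(Rational(-3, 2), Pow(2, Rational(1, 2)))))
Mul(Function('X')(Function('K')(H, 3)), -127) = Mul(Add(4, Mul(Rational(-3, 2), Pow(2, Rational(1, 2)))), -127) = Add(-508, Mul(Rational(381, 2), Pow(2, Rational(1, 2))))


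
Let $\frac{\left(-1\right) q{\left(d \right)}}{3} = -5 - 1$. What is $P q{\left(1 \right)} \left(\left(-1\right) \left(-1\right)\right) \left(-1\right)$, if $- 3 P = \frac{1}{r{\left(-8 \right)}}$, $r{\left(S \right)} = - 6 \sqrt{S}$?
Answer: $\frac{i \sqrt{2}}{4} \approx 0.35355 i$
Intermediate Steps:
$q{\left(d \right)} = 18$ ($q{\left(d \right)} = - 3 \left(-5 - 1\right) = \left(-3\right) \left(-6\right) = 18$)
$P = - \frac{i \sqrt{2}}{72}$ ($P = - \frac{1}{3 \left(- 6 \sqrt{-8}\right)} = - \frac{1}{3 \left(- 6 \cdot 2 i \sqrt{2}\right)} = - \frac{1}{3 \left(- 12 i \sqrt{2}\right)} = - \frac{\frac{1}{24} i \sqrt{2}}{3} = - \frac{i \sqrt{2}}{72} \approx - 0.019642 i$)
$P q{\left(1 \right)} \left(\left(-1\right) \left(-1\right)\right) \left(-1\right) = - \frac{i \sqrt{2}}{72} \cdot 18 \left(\left(-1\right) \left(-1\right)\right) \left(-1\right) = - \frac{i \sqrt{2}}{72} \cdot 18 \cdot 1 \left(-1\right) = - \frac{i \sqrt{2}}{72} \cdot 18 \left(-1\right) = - \frac{i \sqrt{2}}{72} \left(-18\right) = \frac{i \sqrt{2}}{4}$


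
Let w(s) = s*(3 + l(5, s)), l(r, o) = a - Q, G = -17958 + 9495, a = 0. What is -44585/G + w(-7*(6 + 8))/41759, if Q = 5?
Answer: 1863483763/353406417 ≈ 5.2729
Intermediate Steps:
G = -8463
l(r, o) = -5 (l(r, o) = 0 - 1*5 = 0 - 5 = -5)
w(s) = -2*s (w(s) = s*(3 - 5) = s*(-2) = -2*s)
-44585/G + w(-7*(6 + 8))/41759 = -44585/(-8463) - (-14)*(6 + 8)/41759 = -44585*(-1/8463) - (-14)*14*(1/41759) = 44585/8463 - 2*(-98)*(1/41759) = 44585/8463 + 196*(1/41759) = 44585/8463 + 196/41759 = 1863483763/353406417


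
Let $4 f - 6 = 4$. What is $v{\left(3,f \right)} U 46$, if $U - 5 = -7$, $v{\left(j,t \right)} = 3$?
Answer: $-276$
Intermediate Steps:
$f = \frac{5}{2}$ ($f = \frac{3}{2} + \frac{1}{4} \cdot 4 = \frac{3}{2} + 1 = \frac{5}{2} \approx 2.5$)
$U = -2$ ($U = 5 - 7 = -2$)
$v{\left(3,f \right)} U 46 = 3 \left(-2\right) 46 = \left(-6\right) 46 = -276$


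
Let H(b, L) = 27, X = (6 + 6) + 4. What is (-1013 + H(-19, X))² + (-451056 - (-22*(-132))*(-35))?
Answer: 622780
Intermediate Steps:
X = 16 (X = 12 + 4 = 16)
(-1013 + H(-19, X))² + (-451056 - (-22*(-132))*(-35)) = (-1013 + 27)² + (-451056 - (-22*(-132))*(-35)) = (-986)² + (-451056 - 2904*(-35)) = 972196 + (-451056 - 1*(-101640)) = 972196 + (-451056 + 101640) = 972196 - 349416 = 622780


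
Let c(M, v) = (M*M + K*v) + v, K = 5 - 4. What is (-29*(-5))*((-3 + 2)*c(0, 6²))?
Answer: -10440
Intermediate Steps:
K = 1
c(M, v) = M² + 2*v (c(M, v) = (M*M + 1*v) + v = (M² + v) + v = (v + M²) + v = M² + 2*v)
(-29*(-5))*((-3 + 2)*c(0, 6²)) = (-29*(-5))*((-3 + 2)*(0² + 2*6²)) = 145*(-(0 + 2*36)) = 145*(-(0 + 72)) = 145*(-1*72) = 145*(-72) = -10440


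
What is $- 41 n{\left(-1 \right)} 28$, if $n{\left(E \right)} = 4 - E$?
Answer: $-5740$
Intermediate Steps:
$- 41 n{\left(-1 \right)} 28 = - 41 \left(4 - -1\right) 28 = - 41 \left(4 + 1\right) 28 = \left(-41\right) 5 \cdot 28 = \left(-205\right) 28 = -5740$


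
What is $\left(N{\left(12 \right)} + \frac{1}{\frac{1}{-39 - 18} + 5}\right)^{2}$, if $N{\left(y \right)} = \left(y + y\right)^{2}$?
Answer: $\frac{26778376881}{80656} \approx 3.3201 \cdot 10^{5}$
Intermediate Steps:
$N{\left(y \right)} = 4 y^{2}$ ($N{\left(y \right)} = \left(2 y\right)^{2} = 4 y^{2}$)
$\left(N{\left(12 \right)} + \frac{1}{\frac{1}{-39 - 18} + 5}\right)^{2} = \left(4 \cdot 12^{2} + \frac{1}{\frac{1}{-39 - 18} + 5}\right)^{2} = \left(4 \cdot 144 + \frac{1}{\frac{1}{-57} + 5}\right)^{2} = \left(576 + \frac{1}{- \frac{1}{57} + 5}\right)^{2} = \left(576 + \frac{1}{\frac{284}{57}}\right)^{2} = \left(576 + \frac{57}{284}\right)^{2} = \left(\frac{163641}{284}\right)^{2} = \frac{26778376881}{80656}$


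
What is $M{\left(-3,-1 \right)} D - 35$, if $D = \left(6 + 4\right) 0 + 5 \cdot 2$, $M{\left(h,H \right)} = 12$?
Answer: $85$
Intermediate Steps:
$D = 10$ ($D = 10 \cdot 0 + 10 = 0 + 10 = 10$)
$M{\left(-3,-1 \right)} D - 35 = 12 \cdot 10 - 35 = 120 - 35 = 85$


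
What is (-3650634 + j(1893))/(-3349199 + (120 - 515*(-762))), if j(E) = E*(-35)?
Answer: 3716889/2956649 ≈ 1.2571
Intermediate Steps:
j(E) = -35*E
(-3650634 + j(1893))/(-3349199 + (120 - 515*(-762))) = (-3650634 - 35*1893)/(-3349199 + (120 - 515*(-762))) = (-3650634 - 66255)/(-3349199 + (120 + 392430)) = -3716889/(-3349199 + 392550) = -3716889/(-2956649) = -3716889*(-1/2956649) = 3716889/2956649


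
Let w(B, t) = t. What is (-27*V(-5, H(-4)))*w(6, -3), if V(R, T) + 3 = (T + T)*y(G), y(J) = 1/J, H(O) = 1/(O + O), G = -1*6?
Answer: -1917/8 ≈ -239.63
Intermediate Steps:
G = -6
H(O) = 1/(2*O)
y(J) = 1/J
V(R, T) = -3 - T/3 (V(R, T) = -3 + (T + T)/(-6) = -3 + (2*T)*(-⅙) = -3 - T/3)
(-27*V(-5, H(-4)))*w(6, -3) = -27*(-3 - 1/(6*(-4)))*(-3) = -27*(-3 - (-1)/(6*4))*(-3) = -27*(-3 - ⅓*(-⅛))*(-3) = -27*(-3 + 1/24)*(-3) = -27*(-71/24)*(-3) = (639/8)*(-3) = -1917/8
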